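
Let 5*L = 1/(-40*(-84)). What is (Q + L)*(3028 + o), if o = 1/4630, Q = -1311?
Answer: -308779775077159/77784000 ≈ -3.9697e+6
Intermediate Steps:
L = 1/16800 (L = 1/(5*((-40*(-84)))) = (⅕)/3360 = (⅕)*(1/3360) = 1/16800 ≈ 5.9524e-5)
o = 1/4630 ≈ 0.00021598
(Q + L)*(3028 + o) = (-1311 + 1/16800)*(3028 + 1/4630) = -22024799/16800*14019641/4630 = -308779775077159/77784000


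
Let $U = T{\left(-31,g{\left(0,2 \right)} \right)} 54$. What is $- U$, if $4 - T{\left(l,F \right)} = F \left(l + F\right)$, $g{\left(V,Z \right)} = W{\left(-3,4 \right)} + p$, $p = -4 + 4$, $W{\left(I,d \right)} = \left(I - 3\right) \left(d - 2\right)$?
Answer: $27648$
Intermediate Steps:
$W{\left(I,d \right)} = \left(-3 + I\right) \left(-2 + d\right)$
$p = 0$
$g{\left(V,Z \right)} = -12$ ($g{\left(V,Z \right)} = \left(6 - 12 - -6 - 12\right) + 0 = \left(6 - 12 + 6 - 12\right) + 0 = -12 + 0 = -12$)
$T{\left(l,F \right)} = 4 - F \left(F + l\right)$ ($T{\left(l,F \right)} = 4 - F \left(l + F\right) = 4 - F \left(F + l\right)$)
$U = -27648$ ($U = \left(4 - \left(-12\right)^{2} - \left(-12\right) \left(-31\right)\right) 54 = \left(4 - 144 - 372\right) 54 = \left(-512\right) 54 = -27648$)
$- U = \left(-1\right) \left(-27648\right) = 27648$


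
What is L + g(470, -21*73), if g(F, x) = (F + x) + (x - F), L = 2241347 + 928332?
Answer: 3166613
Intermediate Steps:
L = 3169679
g(F, x) = 2*x
L + g(470, -21*73) = 3169679 + 2*(-21*73) = 3169679 + 2*(-1533) = 3169679 - 3066 = 3166613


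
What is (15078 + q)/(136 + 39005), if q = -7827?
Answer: 2417/13047 ≈ 0.18525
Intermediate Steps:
(15078 + q)/(136 + 39005) = (15078 - 7827)/(136 + 39005) = 7251/39141 = 7251*(1/39141) = 2417/13047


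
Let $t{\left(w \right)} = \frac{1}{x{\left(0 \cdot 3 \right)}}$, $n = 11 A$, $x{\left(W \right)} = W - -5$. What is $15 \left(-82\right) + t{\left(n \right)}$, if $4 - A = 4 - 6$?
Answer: $- \frac{6149}{5} \approx -1229.8$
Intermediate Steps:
$A = 6$ ($A = 4 - \left(4 - 6\right) = 4 - -2 = 4 + 2 = 6$)
$x{\left(W \right)} = 5 + W$ ($x{\left(W \right)} = W + 5 = 5 + W$)
$n = 66$ ($n = 11 \cdot 6 = 66$)
$t{\left(w \right)} = \frac{1}{5}$ ($t{\left(w \right)} = \frac{1}{5 + 0 \cdot 3} = \frac{1}{5 + 0} = \frac{1}{5}$)
$15 \left(-82\right) + t{\left(n \right)} = 15 \left(-82\right) + \frac{1}{5} = -1230 + \frac{1}{5} = - \frac{6149}{5}$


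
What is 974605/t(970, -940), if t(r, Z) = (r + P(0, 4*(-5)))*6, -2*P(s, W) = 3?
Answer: 974605/5811 ≈ 167.72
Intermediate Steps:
P(s, W) = -3/2 (P(s, W) = -1/2*3 = -3/2)
t(r, Z) = -9 + 6*r (t(r, Z) = (r - 3/2)*6 = (-3/2 + r)*6 = -9 + 6*r)
974605/t(970, -940) = 974605/(-9 + 6*970) = 974605/(-9 + 5820) = 974605/5811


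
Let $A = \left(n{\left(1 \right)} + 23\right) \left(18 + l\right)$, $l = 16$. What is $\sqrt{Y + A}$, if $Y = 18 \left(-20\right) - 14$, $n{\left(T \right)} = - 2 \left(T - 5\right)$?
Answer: $2 \sqrt{170} \approx 26.077$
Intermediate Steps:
$n{\left(T \right)} = 10 - 2 T$ ($n{\left(T \right)} = - 2 \left(-5 + T\right) = 10 - 2 T$)
$Y = -374$ ($Y = -360 - 14 = -374$)
$A = 1054$ ($A = \left(\left(10 - 2\right) + 23\right) \left(18 + 16\right) = \left(\left(10 - 2\right) + 23\right) 34 = \left(8 + 23\right) 34 = 31 \cdot 34 = 1054$)
$\sqrt{Y + A} = \sqrt{-374 + 1054} = \sqrt{680} = 2 \sqrt{170}$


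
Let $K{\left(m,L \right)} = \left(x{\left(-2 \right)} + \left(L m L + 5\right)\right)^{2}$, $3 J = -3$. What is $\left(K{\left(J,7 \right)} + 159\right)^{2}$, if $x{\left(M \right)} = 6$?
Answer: $2569609$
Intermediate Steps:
$J = -1$ ($J = \frac{1}{3} \left(-3\right) = -1$)
$K{\left(m,L \right)} = \left(11 + m L^{2}\right)^{2}$ ($K{\left(m,L \right)} = \left(6 + \left(L m L + 5\right)\right)^{2} = \left(6 + \left(m L^{2} + 5\right)\right)^{2} = \left(6 + \left(5 + m L^{2}\right)\right)^{2} = \left(11 + m L^{2}\right)^{2}$)
$\left(K{\left(J,7 \right)} + 159\right)^{2} = \left(\left(11 - 7^{2}\right)^{2} + 159\right)^{2} = \left(\left(11 - 49\right)^{2} + 159\right)^{2} = \left(\left(-38\right)^{2} + 159\right)^{2} = \left(1444 + 159\right)^{2} = 1603^{2} = 2569609$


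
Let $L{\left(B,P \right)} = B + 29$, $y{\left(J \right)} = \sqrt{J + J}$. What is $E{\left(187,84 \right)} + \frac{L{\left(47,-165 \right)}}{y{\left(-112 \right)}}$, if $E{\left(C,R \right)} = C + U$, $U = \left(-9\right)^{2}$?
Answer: $268 - \frac{19 i \sqrt{14}}{14} \approx 268.0 - 5.078 i$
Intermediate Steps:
$U = 81$
$y{\left(J \right)} = \sqrt{2} \sqrt{J}$ ($y{\left(J \right)} = \sqrt{2 J} = \sqrt{2} \sqrt{J}$)
$L{\left(B,P \right)} = 29 + B$
$E{\left(C,R \right)} = 81 + C$ ($E{\left(C,R \right)} = C + 81 = 81 + C$)
$E{\left(187,84 \right)} + \frac{L{\left(47,-165 \right)}}{y{\left(-112 \right)}} = \left(81 + 187\right) + \frac{29 + 47}{\sqrt{2} \sqrt{-112}} = 268 + \frac{76}{\sqrt{2} \cdot 4 i \sqrt{7}} = 268 + \frac{76}{4 i \sqrt{14}} = 268 + 76 \left(- \frac{i \sqrt{14}}{56}\right) = 268 - \frac{19 i \sqrt{14}}{14}$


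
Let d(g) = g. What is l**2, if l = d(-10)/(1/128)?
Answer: 1638400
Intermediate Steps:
l = -1280 (l = -10/(1/128) = -10/1/128 = -10*128 = -1280)
l**2 = (-1280)**2 = 1638400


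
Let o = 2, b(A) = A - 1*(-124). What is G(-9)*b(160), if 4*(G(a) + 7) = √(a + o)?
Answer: -1988 + 71*I*√7 ≈ -1988.0 + 187.85*I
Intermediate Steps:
b(A) = 124 + A (b(A) = A + 124 = 124 + A)
G(a) = -7 + √(2 + a)/4 (G(a) = -7 + √(a + 2)/4 = -7 + √(2 + a)/4)
G(-9)*b(160) = (-7 + √(2 - 9)/4)*(124 + 160) = (-7 + √(-7)/4)*284 = (-7 + (I*√7)/4)*284 = (-7 + I*√7/4)*284 = -1988 + 71*I*√7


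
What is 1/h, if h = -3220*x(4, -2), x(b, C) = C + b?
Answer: -1/6440 ≈ -0.00015528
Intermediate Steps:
h = -6440 (h = -3220*(-2 + 4) = -3220*2 = -6440)
1/h = 1/(-6440) = -1/6440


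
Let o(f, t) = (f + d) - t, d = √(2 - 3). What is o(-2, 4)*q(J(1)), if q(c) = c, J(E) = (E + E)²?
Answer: -24 + 4*I ≈ -24.0 + 4.0*I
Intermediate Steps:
d = I (d = √(-1) = I ≈ 1.0*I)
J(E) = 4*E² (J(E) = (2*E)² = 4*E²)
o(f, t) = I + f - t (o(f, t) = (f + I) - t = (I + f) - t = I + f - t)
o(-2, 4)*q(J(1)) = (I - 2 - 1*4)*(4*1²) = (I - 2 - 4)*(4*1) = (-6 + I)*4 = -24 + 4*I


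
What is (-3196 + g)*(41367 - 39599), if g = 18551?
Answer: 27147640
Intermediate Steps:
(-3196 + g)*(41367 - 39599) = (-3196 + 18551)*(41367 - 39599) = 15355*1768 = 27147640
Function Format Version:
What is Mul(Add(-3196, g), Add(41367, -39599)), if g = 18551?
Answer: 27147640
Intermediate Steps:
Mul(Add(-3196, g), Add(41367, -39599)) = Mul(Add(-3196, 18551), Add(41367, -39599)) = Mul(15355, 1768) = 27147640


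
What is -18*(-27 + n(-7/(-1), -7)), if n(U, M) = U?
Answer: 360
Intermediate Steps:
-18*(-27 + n(-7/(-1), -7)) = -18*(-27 - 7/(-1)) = -18*(-27 - 7*(-1)) = -18*(-27 + 7) = -18*(-20) = 360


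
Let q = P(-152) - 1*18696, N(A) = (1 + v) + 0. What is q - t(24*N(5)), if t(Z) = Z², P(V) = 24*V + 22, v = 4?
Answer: -36722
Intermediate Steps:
P(V) = 22 + 24*V
N(A) = 5 (N(A) = (1 + 4) + 0 = 5 + 0 = 5)
q = -22322 (q = (22 + 24*(-152)) - 1*18696 = (22 - 3648) - 18696 = -3626 - 18696 = -22322)
q - t(24*N(5)) = -22322 - (24*5)² = -22322 - 1*120² = -22322 - 1*14400 = -22322 - 14400 = -36722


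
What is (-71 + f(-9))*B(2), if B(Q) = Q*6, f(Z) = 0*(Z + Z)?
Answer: -852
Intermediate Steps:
f(Z) = 0 (f(Z) = 0*(2*Z) = 0)
B(Q) = 6*Q
(-71 + f(-9))*B(2) = (-71 + 0)*(6*2) = -71*12 = -852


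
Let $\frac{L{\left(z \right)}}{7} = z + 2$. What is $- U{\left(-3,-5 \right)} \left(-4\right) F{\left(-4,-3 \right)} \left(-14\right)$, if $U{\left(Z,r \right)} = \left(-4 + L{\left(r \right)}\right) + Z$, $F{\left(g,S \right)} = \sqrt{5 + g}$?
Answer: $1568$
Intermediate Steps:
$L{\left(z \right)} = 14 + 7 z$ ($L{\left(z \right)} = 7 \left(z + 2\right) = 7 \left(2 + z\right) = 14 + 7 z$)
$U{\left(Z,r \right)} = 10 + Z + 7 r$ ($U{\left(Z,r \right)} = \left(-4 + \left(14 + 7 r\right)\right) + Z = \left(10 + 7 r\right) + Z = 10 + Z + 7 r$)
$- U{\left(-3,-5 \right)} \left(-4\right) F{\left(-4,-3 \right)} \left(-14\right) = - (10 - 3 + 7 \left(-5\right)) \left(-4\right) \sqrt{5 - 4} \left(-14\right) = - (10 - 3 - 35) \left(-4\right) \sqrt{1} \left(-14\right) = \left(-1\right) \left(-28\right) \left(-4\right) 1 \left(-14\right) = 28 \left(-4\right) 1 \left(-14\right) = \left(-112\right) 1 \left(-14\right) = \left(-112\right) \left(-14\right) = 1568$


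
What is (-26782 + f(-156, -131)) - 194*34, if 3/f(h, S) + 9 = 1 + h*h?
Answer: -812019981/24328 ≈ -33378.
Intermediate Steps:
f(h, S) = 3/(-8 + h**2) (f(h, S) = 3/(-9 + (1 + h*h)) = 3/(-9 + (1 + h**2)) = 3/(-8 + h**2))
(-26782 + f(-156, -131)) - 194*34 = (-26782 + 3/(-8 + (-156)**2)) - 194*34 = (-26782 + 3/(-8 + 24336)) - 6596 = (-26782 + 3/24328) - 6596 = -651552493/24328 - 6596 = -812019981/24328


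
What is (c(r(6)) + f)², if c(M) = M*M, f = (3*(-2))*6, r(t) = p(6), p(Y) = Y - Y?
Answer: 1296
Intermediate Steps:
p(Y) = 0
r(t) = 0
f = -36 (f = -6*6 = -36)
c(M) = M²
(c(r(6)) + f)² = (0² - 36)² = (0 - 36)² = (-36)² = 1296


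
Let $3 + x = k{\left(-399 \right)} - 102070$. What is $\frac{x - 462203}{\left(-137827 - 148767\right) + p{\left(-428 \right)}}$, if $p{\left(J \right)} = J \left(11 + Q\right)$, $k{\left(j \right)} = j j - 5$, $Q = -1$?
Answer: $\frac{202540}{145437} \approx 1.3926$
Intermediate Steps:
$k{\left(j \right)} = -5 + j^{2}$ ($k{\left(j \right)} = j^{2} - 5 = -5 + j^{2}$)
$p{\left(J \right)} = 10 J$ ($p{\left(J \right)} = J \left(11 - 1\right) = J 10 = 10 J$)
$x = 57123$ ($x = -3 - \left(102075 - 159201\right) = -3 + \left(\left(-5 + 159201\right) - 102070\right) = -3 + \left(159196 - 102070\right) = -3 + 57126 = 57123$)
$\frac{x - 462203}{\left(-137827 - 148767\right) + p{\left(-428 \right)}} = \frac{57123 - 462203}{\left(-137827 - 148767\right) + 10 \left(-428\right)} = - \frac{405080}{\left(-137827 - 148767\right) - 4280} = - \frac{405080}{-286594 - 4280} = - \frac{405080}{-290874} = \left(-405080\right) \left(- \frac{1}{290874}\right) = \frac{202540}{145437}$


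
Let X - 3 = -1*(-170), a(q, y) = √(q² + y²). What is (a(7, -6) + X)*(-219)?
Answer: -37887 - 219*√85 ≈ -39906.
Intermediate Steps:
X = 173 (X = 3 - 1*(-170) = 3 + 170 = 173)
(a(7, -6) + X)*(-219) = (√(7² + (-6)²) + 173)*(-219) = (√(49 + 36) + 173)*(-219) = (√85 + 173)*(-219) = (173 + √85)*(-219) = -37887 - 219*√85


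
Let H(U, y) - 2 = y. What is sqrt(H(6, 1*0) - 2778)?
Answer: 2*I*sqrt(694) ≈ 52.688*I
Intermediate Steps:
H(U, y) = 2 + y
sqrt(H(6, 1*0) - 2778) = sqrt((2 + 1*0) - 2778) = sqrt((2 + 0) - 2778) = sqrt(2 - 2778) = sqrt(-2776) = 2*I*sqrt(694)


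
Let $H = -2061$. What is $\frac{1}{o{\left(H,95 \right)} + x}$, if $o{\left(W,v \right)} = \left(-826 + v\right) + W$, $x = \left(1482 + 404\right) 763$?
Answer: $\frac{1}{1436226} \approx 6.9627 \cdot 10^{-7}$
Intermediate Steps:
$x = 1439018$ ($x = 1886 \cdot 763 = 1439018$)
$o{\left(W,v \right)} = -826 + W + v$
$\frac{1}{o{\left(H,95 \right)} + x} = \frac{1}{\left(-826 - 2061 + 95\right) + 1439018} = \frac{1}{-2792 + 1439018} = \frac{1}{1436226}$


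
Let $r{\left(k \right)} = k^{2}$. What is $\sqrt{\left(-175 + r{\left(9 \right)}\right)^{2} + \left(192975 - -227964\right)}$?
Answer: $5 \sqrt{17191} \approx 655.57$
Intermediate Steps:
$\sqrt{\left(-175 + r{\left(9 \right)}\right)^{2} + \left(192975 - -227964\right)} = \sqrt{\left(-175 + 9^{2}\right)^{2} + \left(192975 - -227964\right)} = \sqrt{\left(-175 + 81\right)^{2} + \left(192975 + 227964\right)} = \sqrt{\left(-94\right)^{2} + 420939} = \sqrt{8836 + 420939} = \sqrt{429775} = 5 \sqrt{17191}$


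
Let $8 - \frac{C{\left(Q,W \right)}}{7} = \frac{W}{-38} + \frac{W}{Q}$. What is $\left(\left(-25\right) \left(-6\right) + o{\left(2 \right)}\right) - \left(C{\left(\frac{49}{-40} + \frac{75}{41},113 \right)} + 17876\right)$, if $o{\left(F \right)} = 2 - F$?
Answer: $- \frac{621123317}{37658} \approx -16494.0$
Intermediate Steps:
$C{\left(Q,W \right)} = 56 + \frac{7 W}{38} - \frac{7 W}{Q}$ ($C{\left(Q,W \right)} = 56 - 7 \left(\frac{W}{-38} + \frac{W}{Q}\right) = 56 - 7 \left(W \left(- \frac{1}{38}\right) + \frac{W}{Q}\right) = 56 - 7 \left(- \frac{W}{38} + \frac{W}{Q}\right) = 56 + \left(\frac{7 W}{38} - \frac{7 W}{Q}\right) = 56 + \frac{7 W}{38} - \frac{7 W}{Q}$)
$\left(\left(-25\right) \left(-6\right) + o{\left(2 \right)}\right) - \left(C{\left(\frac{49}{-40} + \frac{75}{41},113 \right)} + 17876\right) = \left(\left(-25\right) \left(-6\right) + \left(2 - 2\right)\right) - \left(\left(56 + \frac{7}{38} \cdot 113 - \frac{791}{\frac{49}{-40} + \frac{75}{41}}\right) + 17876\right) = \left(150 + \left(2 - 2\right)\right) - \left(\left(56 + \frac{791}{38} - \frac{791}{49 \left(- \frac{1}{40}\right) + 75 \cdot \frac{1}{41}}\right) + 17876\right) = \left(150 + 0\right) - \left(\left(56 + \frac{791}{38} - \frac{791}{- \frac{49}{40} + \frac{75}{41}}\right) + 17876\right) = 150 - \left(\left(56 + \frac{791}{38} - \frac{791}{\frac{991}{1640}}\right) + 17876\right) = 150 - \left(\left(56 + \frac{791}{38} - 791 \cdot \frac{1640}{991}\right) + 17876\right) = 150 - \left(\left(56 + \frac{791}{38} - \frac{1297240}{991}\right) + 17876\right) = 150 - \left(- \frac{46402391}{37658} + 17876\right) = 150 - \frac{626772017}{37658} = - \frac{621123317}{37658}$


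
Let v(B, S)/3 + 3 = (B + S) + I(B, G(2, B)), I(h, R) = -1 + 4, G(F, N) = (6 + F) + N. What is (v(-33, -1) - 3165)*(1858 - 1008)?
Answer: -2776950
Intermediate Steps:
G(F, N) = 6 + F + N
I(h, R) = 3
v(B, S) = 3*B + 3*S (v(B, S) = -9 + 3*((B + S) + 3) = -9 + 3*(3 + B + S) = -9 + (9 + 3*B + 3*S) = 3*B + 3*S)
(v(-33, -1) - 3165)*(1858 - 1008) = ((3*(-33) + 3*(-1)) - 3165)*(1858 - 1008) = ((-99 - 3) - 3165)*850 = (-102 - 3165)*850 = -3267*850 = -2776950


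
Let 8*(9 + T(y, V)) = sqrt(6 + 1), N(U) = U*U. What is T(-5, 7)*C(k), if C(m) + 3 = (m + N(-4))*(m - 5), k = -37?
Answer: -7911 + 879*sqrt(7)/8 ≈ -7620.3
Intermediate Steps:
N(U) = U**2
T(y, V) = -9 + sqrt(7)/8 (T(y, V) = -9 + sqrt(6 + 1)/8 = -9 + sqrt(7)/8)
C(m) = -3 + (-5 + m)*(16 + m) (C(m) = -3 + (m + (-4)**2)*(m - 5) = -3 + (m + 16)*(-5 + m) = -3 + (16 + m)*(-5 + m) = -3 + (-5 + m)*(16 + m))
T(-5, 7)*C(k) = (-9 + sqrt(7)/8)*(-83 + (-37)**2 + 11*(-37)) = (-9 + sqrt(7)/8)*(-83 + 1369 - 407) = (-9 + sqrt(7)/8)*879 = -7911 + 879*sqrt(7)/8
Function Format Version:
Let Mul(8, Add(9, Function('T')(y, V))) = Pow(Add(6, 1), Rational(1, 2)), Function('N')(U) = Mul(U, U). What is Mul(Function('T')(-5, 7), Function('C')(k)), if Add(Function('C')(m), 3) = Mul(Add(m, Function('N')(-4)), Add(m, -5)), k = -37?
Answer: Add(-7911, Mul(Rational(879, 8), Pow(7, Rational(1, 2)))) ≈ -7620.3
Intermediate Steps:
Function('N')(U) = Pow(U, 2)
Function('T')(y, V) = Add(-9, Mul(Rational(1, 8), Pow(7, Rational(1, 2)))) (Function('T')(y, V) = Add(-9, Mul(Rational(1, 8), Pow(Add(6, 1), Rational(1, 2)))) = Add(-9, Mul(Rational(1, 8), Pow(7, Rational(1, 2)))))
Function('C')(m) = Add(-3, Mul(Add(-5, m), Add(16, m))) (Function('C')(m) = Add(-3, Mul(Add(m, Pow(-4, 2)), Add(m, -5))) = Add(-3, Mul(Add(m, 16), Add(-5, m))) = Add(-3, Mul(Add(16, m), Add(-5, m))) = Add(-3, Mul(Add(-5, m), Add(16, m))))
Mul(Function('T')(-5, 7), Function('C')(k)) = Mul(Add(-9, Mul(Rational(1, 8), Pow(7, Rational(1, 2)))), Add(-83, Pow(-37, 2), Mul(11, -37))) = Mul(Add(-9, Mul(Rational(1, 8), Pow(7, Rational(1, 2)))), Add(-83, 1369, -407)) = Mul(Add(-9, Mul(Rational(1, 8), Pow(7, Rational(1, 2)))), 879) = Add(-7911, Mul(Rational(879, 8), Pow(7, Rational(1, 2))))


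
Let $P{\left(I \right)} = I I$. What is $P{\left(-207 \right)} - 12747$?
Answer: $30102$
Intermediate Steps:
$P{\left(I \right)} = I^{2}$
$P{\left(-207 \right)} - 12747 = \left(-207\right)^{2} - 12747 = 42849 - 12747 = 30102$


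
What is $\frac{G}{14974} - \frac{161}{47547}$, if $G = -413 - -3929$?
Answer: $\frac{82382219}{355984389} \approx 0.23142$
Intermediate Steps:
$G = 3516$ ($G = -413 + 3929 = 3516$)
$\frac{G}{14974} - \frac{161}{47547} = \frac{3516}{14974} - \frac{161}{47547} = 3516 \cdot \frac{1}{14974} - \frac{161}{47547} = \frac{1758}{7487} - \frac{161}{47547} = \frac{82382219}{355984389}$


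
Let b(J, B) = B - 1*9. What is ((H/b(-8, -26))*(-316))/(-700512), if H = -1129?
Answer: 89191/6129480 ≈ 0.014551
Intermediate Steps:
b(J, B) = -9 + B (b(J, B) = B - 9 = -9 + B)
((H/b(-8, -26))*(-316))/(-700512) = (-1129/(-9 - 26)*(-316))/(-700512) = (-1129/(-35)*(-316))*(-1/700512) = (-1129*(-1/35)*(-316))*(-1/700512) = ((1129/35)*(-316))*(-1/700512) = -356764/35*(-1/700512) = 89191/6129480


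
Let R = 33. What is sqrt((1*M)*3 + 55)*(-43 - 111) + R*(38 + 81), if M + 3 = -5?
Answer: 3927 - 154*sqrt(31) ≈ 3069.6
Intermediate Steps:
M = -8 (M = -3 - 5 = -8)
sqrt((1*M)*3 + 55)*(-43 - 111) + R*(38 + 81) = sqrt((1*(-8))*3 + 55)*(-43 - 111) + 33*(38 + 81) = sqrt(-8*3 + 55)*(-154) + 33*119 = sqrt(-24 + 55)*(-154) + 3927 = sqrt(31)*(-154) + 3927 = -154*sqrt(31) + 3927 = 3927 - 154*sqrt(31)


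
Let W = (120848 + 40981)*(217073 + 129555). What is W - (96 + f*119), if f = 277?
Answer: 56094429553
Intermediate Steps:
W = 56094462612 (W = 161829*346628 = 56094462612)
W - (96 + f*119) = 56094462612 - (96 + 277*119) = 56094462612 - (96 + 32963) = 56094462612 - 1*33059 = 56094462612 - 33059 = 56094429553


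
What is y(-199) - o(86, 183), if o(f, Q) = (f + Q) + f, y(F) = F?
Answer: -554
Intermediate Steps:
o(f, Q) = Q + 2*f (o(f, Q) = (Q + f) + f = Q + 2*f)
y(-199) - o(86, 183) = -199 - (183 + 2*86) = -199 - (183 + 172) = -199 - 1*355 = -199 - 355 = -554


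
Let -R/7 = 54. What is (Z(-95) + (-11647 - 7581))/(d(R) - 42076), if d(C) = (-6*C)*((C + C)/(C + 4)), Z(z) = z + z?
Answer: 1815583/3505454 ≈ 0.51793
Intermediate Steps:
R = -378 (R = -7*54 = -378)
Z(z) = 2*z
d(C) = -12*C²/(4 + C) (d(C) = (-6*C)*((2*C)/(4 + C)) = (-6*C)*(2*C/(4 + C)) = -12*C²/(4 + C))
(Z(-95) + (-11647 - 7581))/(d(R) - 42076) = (2*(-95) + (-11647 - 7581))/(-12*(-378)²/(4 - 378) - 42076) = (-190 - 19228)/(-12*142884/(-374) - 42076) = -19418/(-12*142884*(-1/374) - 42076) = -19418/(857304/187 - 42076) = -19418/(-7010908/187) = -19418*(-187/7010908) = 1815583/3505454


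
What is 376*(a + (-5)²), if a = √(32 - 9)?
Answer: 9400 + 376*√23 ≈ 11203.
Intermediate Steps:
a = √23 ≈ 4.7958
376*(a + (-5)²) = 376*(√23 + (-5)²) = 376*(√23 + 25) = 376*(25 + √23) = 9400 + 376*√23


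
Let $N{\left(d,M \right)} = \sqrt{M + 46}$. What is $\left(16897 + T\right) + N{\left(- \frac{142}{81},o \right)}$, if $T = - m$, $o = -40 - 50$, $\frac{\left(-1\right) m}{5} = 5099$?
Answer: $42392 + 2 i \sqrt{11} \approx 42392.0 + 6.6332 i$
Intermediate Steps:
$m = -25495$ ($m = \left(-5\right) 5099 = -25495$)
$o = -90$ ($o = -40 - 50 = -90$)
$T = 25495$ ($T = \left(-1\right) \left(-25495\right) = 25495$)
$N{\left(d,M \right)} = \sqrt{46 + M}$
$\left(16897 + T\right) + N{\left(- \frac{142}{81},o \right)} = \left(16897 + 25495\right) + \sqrt{46 - 90} = 42392 + \sqrt{-44} = 42392 + 2 i \sqrt{11}$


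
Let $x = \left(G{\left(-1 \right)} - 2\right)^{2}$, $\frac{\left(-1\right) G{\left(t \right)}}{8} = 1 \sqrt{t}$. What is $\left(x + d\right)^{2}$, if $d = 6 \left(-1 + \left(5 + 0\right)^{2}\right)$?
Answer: $6032 + 5376 i \approx 6032.0 + 5376.0 i$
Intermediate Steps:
$G{\left(t \right)} = - 8 \sqrt{t}$ ($G{\left(t \right)} = - 8 \cdot 1 \sqrt{t} = - 8 \sqrt{t}$)
$d = 144$ ($d = 6 \left(-1 + 5^{2}\right) = 6 \left(-1 + 25\right) = 6 \cdot 24 = 144$)
$x = \left(-2 - 8 i\right)^{2}$ ($x = \left(- 8 \sqrt{-1} - 2\right)^{2} = \left(- 8 i - 2\right)^{2} = \left(-2 - 8 i\right)^{2} \approx -60.0 + 32.0 i$)
$\left(x + d\right)^{2} = \left(\left(-60 + 32 i\right) + 144\right)^{2} = \left(84 + 32 i\right)^{2}$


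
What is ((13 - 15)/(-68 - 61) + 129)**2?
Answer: 276989449/16641 ≈ 16645.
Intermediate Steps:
((13 - 15)/(-68 - 61) + 129)**2 = (-2/(-129) + 129)**2 = (-2*(-1/129) + 129)**2 = (2/129 + 129)**2 = (16643/129)**2 = 276989449/16641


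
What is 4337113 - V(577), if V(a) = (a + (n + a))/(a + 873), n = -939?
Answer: 1257762727/290 ≈ 4.3371e+6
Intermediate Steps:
V(a) = (-939 + 2*a)/(873 + a) (V(a) = (a + (-939 + a))/(a + 873) = (-939 + 2*a)/(873 + a))
4337113 - V(577) = 4337113 - (-939 + 2*577)/(873 + 577) = 4337113 - (-939 + 1154)/1450 = 4337113 - 215/1450 = 4337113 - 1*43/290 = 4337113 - 43/290 = 1257762727/290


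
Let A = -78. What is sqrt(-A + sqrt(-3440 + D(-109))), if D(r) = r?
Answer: sqrt(78 + 13*I*sqrt(21)) ≈ 9.3848 + 3.1739*I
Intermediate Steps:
sqrt(-A + sqrt(-3440 + D(-109))) = sqrt(-1*(-78) + sqrt(-3440 - 109)) = sqrt(78 + sqrt(-3549)) = sqrt(78 + 13*I*sqrt(21))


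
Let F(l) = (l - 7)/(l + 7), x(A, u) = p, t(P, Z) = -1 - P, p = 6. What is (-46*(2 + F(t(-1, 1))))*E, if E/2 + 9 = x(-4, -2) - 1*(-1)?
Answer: 184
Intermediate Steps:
x(A, u) = 6
E = -4 (E = -18 + 2*(6 - 1*(-1)) = -18 + 2*(6 + 1) = -18 + 2*7 = -18 + 14 = -4)
F(l) = (-7 + l)/(7 + l)
(-46*(2 + F(t(-1, 1))))*E = -46*(2 + (-7 + (-1 - 1*(-1)))/(7 + (-1 - 1*(-1))))*(-4) = -46*(2 + (-7 + (-1 + 1))/(7 + (-1 + 1)))*(-4) = -46*(2 + (-7 + 0)/(7 + 0))*(-4) = -46*(2 - 7/7)*(-4) = -46*(2 + (1/7)*(-7))*(-4) = -46*(2 - 1)*(-4) = -46*1*(-4) = -46*(-4) = 184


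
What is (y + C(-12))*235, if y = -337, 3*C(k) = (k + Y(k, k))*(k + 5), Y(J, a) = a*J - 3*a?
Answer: -171315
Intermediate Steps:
Y(J, a) = -3*a + J*a (Y(J, a) = J*a - 3*a = -3*a + J*a)
C(k) = (5 + k)*(k + k*(-3 + k))/3 (C(k) = ((k + k*(-3 + k))*(k + 5))/3 = ((k + k*(-3 + k))*(5 + k))/3 = ((5 + k)*(k + k*(-3 + k)))/3 = (5 + k)*(k + k*(-3 + k))/3)
(y + C(-12))*235 = (-337 + (1/3)*(-12)*(-10 + (-12)**2 + 3*(-12)))*235 = (-337 + (1/3)*(-12)*(-10 + 144 - 36))*235 = (-337 + (1/3)*(-12)*98)*235 = (-337 - 392)*235 = -729*235 = -171315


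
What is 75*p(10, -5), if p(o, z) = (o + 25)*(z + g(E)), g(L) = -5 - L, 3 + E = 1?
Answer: -21000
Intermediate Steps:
E = -2 (E = -3 + 1 = -2)
p(o, z) = (-3 + z)*(25 + o) (p(o, z) = (o + 25)*(z + (-5 - 1*(-2))) = (25 + o)*(z + (-5 + 2)) = (25 + o)*(z - 3) = (25 + o)*(-3 + z) = (-3 + z)*(25 + o))
75*p(10, -5) = 75*(-75 - 3*10 + 25*(-5) + 10*(-5)) = 75*(-75 - 30 - 125 - 50) = 75*(-280) = -21000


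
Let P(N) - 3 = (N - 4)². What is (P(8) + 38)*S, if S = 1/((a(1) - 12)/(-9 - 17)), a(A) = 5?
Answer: 1482/7 ≈ 211.71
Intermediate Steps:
P(N) = 3 + (-4 + N)² (P(N) = 3 + (N - 4)² = 3 + (-4 + N)²)
S = 26/7 (S = 1/((5 - 12)/(-9 - 17)) = 1/(-7/(-26)) = 1/(-7*(-1/26)) = 1/(7/26) = 26/7 ≈ 3.7143)
(P(8) + 38)*S = ((3 + (-4 + 8)²) + 38)*(26/7) = ((3 + 4²) + 38)*(26/7) = ((3 + 16) + 38)*(26/7) = (19 + 38)*(26/7) = 57*(26/7) = 1482/7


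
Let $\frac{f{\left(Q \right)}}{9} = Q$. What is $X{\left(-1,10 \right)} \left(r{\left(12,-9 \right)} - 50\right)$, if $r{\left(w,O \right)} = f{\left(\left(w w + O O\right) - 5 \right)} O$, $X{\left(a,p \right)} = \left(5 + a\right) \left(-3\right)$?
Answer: $214440$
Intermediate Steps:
$f{\left(Q \right)} = 9 Q$
$X{\left(a,p \right)} = -15 - 3 a$
$r{\left(w,O \right)} = O \left(-45 + 9 O^{2} + 9 w^{2}\right)$ ($r{\left(w,O \right)} = 9 \left(\left(w w + O O\right) - 5\right) O = 9 \left(\left(w^{2} + O^{2}\right) - 5\right) O = 9 \left(\left(O^{2} + w^{2}\right) - 5\right) O = 9 \left(-5 + O^{2} + w^{2}\right) O = \left(-45 + 9 O^{2} + 9 w^{2}\right) O = O \left(-45 + 9 O^{2} + 9 w^{2}\right)$)
$X{\left(-1,10 \right)} \left(r{\left(12,-9 \right)} - 50\right) = \left(-15 - -3\right) \left(9 \left(-9\right) \left(-5 + \left(-9\right)^{2} + 12^{2}\right) - 50\right) = \left(-15 + 3\right) \left(9 \left(-9\right) \left(-5 + 81 + 144\right) - 50\right) = - 12 \left(9 \left(-9\right) 220 - 50\right) = - 12 \left(-17820 - 50\right) = \left(-12\right) \left(-17870\right) = 214440$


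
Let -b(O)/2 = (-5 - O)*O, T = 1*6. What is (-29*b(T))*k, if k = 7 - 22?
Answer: 57420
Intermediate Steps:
k = -15
T = 6
b(O) = -2*O*(-5 - O) (b(O) = -2*(-5 - O)*O = -2*O*(-5 - O))
(-29*b(T))*k = -58*6*(5 + 6)*(-15) = -58*6*11*(-15) = -29*132*(-15) = -3828*(-15) = 57420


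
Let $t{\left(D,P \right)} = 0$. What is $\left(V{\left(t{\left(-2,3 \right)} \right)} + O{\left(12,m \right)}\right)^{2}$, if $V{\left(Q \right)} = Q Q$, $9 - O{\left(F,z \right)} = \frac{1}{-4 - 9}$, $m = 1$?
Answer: $\frac{13924}{169} \approx 82.391$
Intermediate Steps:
$O{\left(F,z \right)} = \frac{118}{13}$ ($O{\left(F,z \right)} = 9 - \frac{1}{-4 - 9} = 9 - \frac{1}{-13} = 9 - - \frac{1}{13} = 9 + \frac{1}{13} = \frac{118}{13}$)
$V{\left(Q \right)} = Q^{2}$
$\left(V{\left(t{\left(-2,3 \right)} \right)} + O{\left(12,m \right)}\right)^{2} = \left(0^{2} + \frac{118}{13}\right)^{2} = \left(0 + \frac{118}{13}\right)^{2} = \left(\frac{118}{13}\right)^{2} = \frac{13924}{169}$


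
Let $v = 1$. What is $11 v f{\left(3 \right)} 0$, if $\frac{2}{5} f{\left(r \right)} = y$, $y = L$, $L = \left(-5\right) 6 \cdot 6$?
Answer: $0$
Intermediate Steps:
$L = -180$ ($L = \left(-30\right) 6 = -180$)
$y = -180$
$f{\left(r \right)} = -450$ ($f{\left(r \right)} = \frac{5}{2} \left(-180\right) = -450$)
$11 v f{\left(3 \right)} 0 = 11 \cdot 1 \left(-450\right) 0 = 11 \left(\left(-450\right) 0\right) = 11 \cdot 0 = 0$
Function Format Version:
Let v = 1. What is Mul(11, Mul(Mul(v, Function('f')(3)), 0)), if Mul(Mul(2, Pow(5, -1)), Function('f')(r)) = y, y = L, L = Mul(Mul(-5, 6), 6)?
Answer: 0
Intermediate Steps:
L = -180 (L = Mul(-30, 6) = -180)
y = -180
Function('f')(r) = -450 (Function('f')(r) = Mul(Rational(5, 2), -180) = -450)
Mul(11, Mul(Mul(v, Function('f')(3)), 0)) = Mul(11, Mul(Mul(1, -450), 0)) = Mul(11, Mul(-450, 0)) = Mul(11, 0) = 0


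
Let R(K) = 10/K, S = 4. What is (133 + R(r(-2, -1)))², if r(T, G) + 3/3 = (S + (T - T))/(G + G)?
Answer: 151321/9 ≈ 16813.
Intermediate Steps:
r(T, G) = -1 + 2/G (r(T, G) = -1 + (4 + (T - T))/(G + G) = -1 + (4 + 0)/((2*G)) = -1 + 4*(1/(2*G)) = -1 + 2/G)
(133 + R(r(-2, -1)))² = (133 + 10/(((2 - 1*(-1))/(-1))))² = (133 + 10/((-(2 + 1))))² = (133 + 10/((-1*3)))² = (133 + 10/(-3))² = (133 + 10*(-⅓))² = (133 - 10/3)² = (389/3)² = 151321/9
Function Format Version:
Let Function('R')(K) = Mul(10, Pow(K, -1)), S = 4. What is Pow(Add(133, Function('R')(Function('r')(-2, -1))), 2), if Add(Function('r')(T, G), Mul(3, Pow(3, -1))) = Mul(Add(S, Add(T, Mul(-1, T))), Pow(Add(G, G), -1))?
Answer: Rational(151321, 9) ≈ 16813.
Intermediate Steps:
Function('r')(T, G) = Add(-1, Mul(2, Pow(G, -1))) (Function('r')(T, G) = Add(-1, Mul(Add(4, Add(T, Mul(-1, T))), Pow(Add(G, G), -1))) = Add(-1, Mul(Add(4, 0), Pow(Mul(2, G), -1))) = Add(-1, Mul(4, Mul(Rational(1, 2), Pow(G, -1)))) = Add(-1, Mul(2, Pow(G, -1))))
Pow(Add(133, Function('R')(Function('r')(-2, -1))), 2) = Pow(Add(133, Mul(10, Pow(Mul(Pow(-1, -1), Add(2, Mul(-1, -1))), -1))), 2) = Pow(Add(133, Mul(10, Pow(Mul(-1, Add(2, 1)), -1))), 2) = Pow(Add(133, Mul(10, Pow(Mul(-1, 3), -1))), 2) = Pow(Add(133, Mul(10, Pow(-3, -1))), 2) = Pow(Add(133, Mul(10, Rational(-1, 3))), 2) = Pow(Add(133, Rational(-10, 3)), 2) = Pow(Rational(389, 3), 2) = Rational(151321, 9)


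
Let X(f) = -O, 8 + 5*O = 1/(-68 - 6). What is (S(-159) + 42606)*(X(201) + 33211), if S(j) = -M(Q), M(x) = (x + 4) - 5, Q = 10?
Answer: 523460177811/370 ≈ 1.4148e+9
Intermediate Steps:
M(x) = -1 + x (M(x) = (4 + x) - 5 = -1 + x)
O = -593/370 (O = -8/5 + 1/(5*(-68 - 6)) = -8/5 + (⅕)/(-74) = -8/5 + (⅕)*(-1/74) = -8/5 - 1/370 = -593/370 ≈ -1.6027)
X(f) = 593/370 (X(f) = -1*(-593/370) = 593/370)
S(j) = -9 (S(j) = -(-1 + 10) = -1*9 = -9)
(S(-159) + 42606)*(X(201) + 33211) = (-9 + 42606)*(593/370 + 33211) = 42597*(12288663/370) = 523460177811/370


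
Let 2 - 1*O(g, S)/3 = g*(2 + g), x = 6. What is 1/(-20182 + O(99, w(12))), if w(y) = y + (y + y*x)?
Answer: -1/50173 ≈ -1.9931e-5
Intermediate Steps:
w(y) = 8*y (w(y) = y + (y + y*6) = y + (y + 6*y) = y + 7*y = 8*y)
O(g, S) = 6 - 3*g*(2 + g)
1/(-20182 + O(99, w(12))) = 1/(-20182 + (6 - 6*99 - 3*99²)) = 1/(-20182 + (6 - 594 - 3*9801)) = 1/(-20182 + (6 - 594 - 29403)) = 1/(-20182 - 29991) = 1/(-50173) = -1/50173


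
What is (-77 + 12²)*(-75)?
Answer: -5025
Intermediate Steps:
(-77 + 12²)*(-75) = (-77 + 144)*(-75) = 67*(-75) = -5025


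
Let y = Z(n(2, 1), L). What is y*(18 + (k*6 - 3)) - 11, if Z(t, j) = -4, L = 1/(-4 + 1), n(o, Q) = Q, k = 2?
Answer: -119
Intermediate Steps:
L = -⅓ (L = 1/(-3) = -⅓ ≈ -0.33333)
y = -4
y*(18 + (k*6 - 3)) - 11 = -4*(18 + (2*6 - 3)) - 11 = -4*(18 + (12 - 3)) - 11 = -4*(18 + 9) - 11 = -4*27 - 11 = -108 - 11 = -119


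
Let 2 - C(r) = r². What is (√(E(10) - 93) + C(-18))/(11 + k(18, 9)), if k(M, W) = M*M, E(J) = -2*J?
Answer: -322/335 + I*√113/335 ≈ -0.96119 + 0.031732*I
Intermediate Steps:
C(r) = 2 - r²
k(M, W) = M²
(√(E(10) - 93) + C(-18))/(11 + k(18, 9)) = (√(-2*10 - 93) + (2 - 1*(-18)²))/(11 + 18²) = (√(-20 - 93) + (2 - 1*324))/(11 + 324) = (√(-113) + (2 - 324))/335 = (I*√113 - 322)*(1/335) = (-322 + I*√113)*(1/335) = -322/335 + I*√113/335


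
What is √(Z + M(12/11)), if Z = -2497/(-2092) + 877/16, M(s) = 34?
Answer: √393908433/2092 ≈ 9.4872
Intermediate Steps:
Z = 468659/8368 (Z = -2497*(-1/2092) + 877*(1/16) = 2497/2092 + 877/16 = 468659/8368 ≈ 56.006)
√(Z + M(12/11)) = √(468659/8368 + 34) = √(753171/8368) = √393908433/2092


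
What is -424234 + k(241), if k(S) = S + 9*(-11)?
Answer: -424092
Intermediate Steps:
k(S) = -99 + S (k(S) = S - 99 = -99 + S)
-424234 + k(241) = -424234 + (-99 + 241) = -424234 + 142 = -424092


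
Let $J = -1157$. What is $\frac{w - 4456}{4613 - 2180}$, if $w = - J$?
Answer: $- \frac{3299}{2433} \approx -1.3559$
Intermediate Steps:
$w = 1157$ ($w = \left(-1\right) \left(-1157\right) = 1157$)
$\frac{w - 4456}{4613 - 2180} = \frac{1157 - 4456}{4613 - 2180} = - \frac{3299}{2433}$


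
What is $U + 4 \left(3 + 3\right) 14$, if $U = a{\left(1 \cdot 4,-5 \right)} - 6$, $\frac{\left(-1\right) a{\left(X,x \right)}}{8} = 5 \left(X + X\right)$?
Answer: $10$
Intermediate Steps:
$a{\left(X,x \right)} = - 80 X$ ($a{\left(X,x \right)} = - 8 \cdot 5 \left(X + X\right) = - 8 \cdot 5 \cdot 2 X = - 8 \cdot 10 X = - 80 X$)
$U = -326$ ($U = - 80 \cdot 1 \cdot 4 - 6 = \left(-80\right) 4 - 6 = -320 - 6 = -326$)
$U + 4 \left(3 + 3\right) 14 = -326 + 4 \left(3 + 3\right) 14 = -326 + 4 \cdot 6 \cdot 14 = -326 + 24 \cdot 14 = -326 + 336 = 10$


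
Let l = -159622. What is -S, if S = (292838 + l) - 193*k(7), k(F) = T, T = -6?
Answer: -134374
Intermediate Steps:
k(F) = -6
S = 134374 (S = (292838 - 159622) - 193*(-6) = 133216 + 1158 = 134374)
-S = -1*134374 = -134374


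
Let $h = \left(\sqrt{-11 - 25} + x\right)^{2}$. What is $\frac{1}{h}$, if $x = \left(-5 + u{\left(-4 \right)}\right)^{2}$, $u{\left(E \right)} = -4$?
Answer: $\frac{725}{4835601} - \frac{12 i}{537289} \approx 0.00014993 - 2.2334 \cdot 10^{-5} i$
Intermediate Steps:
$x = 81$ ($x = \left(-5 - 4\right)^{2} = \left(-9\right)^{2} = 81$)
$h = \left(81 + 6 i\right)^{2}$ ($h = \left(\sqrt{-11 - 25} + 81\right)^{2} = \left(\sqrt{-36} + 81\right)^{2} = \left(6 i + 81\right)^{2} = \left(81 + 6 i\right)^{2} \approx 6525.0 + 972.0 i$)
$\frac{1}{h} = \frac{1}{6525 + 972 i} = \frac{6525 - 972 i}{43520409}$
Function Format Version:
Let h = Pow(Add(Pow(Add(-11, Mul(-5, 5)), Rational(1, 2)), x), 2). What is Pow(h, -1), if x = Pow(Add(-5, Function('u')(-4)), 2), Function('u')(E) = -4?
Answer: Add(Rational(725, 4835601), Mul(Rational(-12, 537289), I)) ≈ Add(0.00014993, Mul(-2.2334e-5, I))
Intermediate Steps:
x = 81 (x = Pow(Add(-5, -4), 2) = Pow(-9, 2) = 81)
h = Pow(Add(81, Mul(6, I)), 2) (h = Pow(Add(Pow(Add(-11, Mul(-5, 5)), Rational(1, 2)), 81), 2) = Pow(Add(Pow(Add(-11, -25), Rational(1, 2)), 81), 2) = Pow(Add(Pow(-36, Rational(1, 2)), 81), 2) = Pow(Add(Mul(6, I), 81), 2) = Pow(Add(81, Mul(6, I)), 2) ≈ Add(6525.0, Mul(972.00, I)))
Pow(h, -1) = Pow(Add(6525, Mul(972, I)), -1) = Mul(Rational(1, 43520409), Add(6525, Mul(-972, I)))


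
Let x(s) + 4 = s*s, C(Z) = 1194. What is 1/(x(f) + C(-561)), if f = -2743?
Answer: 1/7525239 ≈ 1.3289e-7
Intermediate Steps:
x(s) = -4 + s² (x(s) = -4 + s*s = -4 + s²)
1/(x(f) + C(-561)) = 1/((-4 + (-2743)²) + 1194) = 1/((-4 + 7524049) + 1194) = 1/(7524045 + 1194) = 1/7525239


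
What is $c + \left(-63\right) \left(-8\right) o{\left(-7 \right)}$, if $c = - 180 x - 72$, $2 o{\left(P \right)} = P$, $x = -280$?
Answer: $48564$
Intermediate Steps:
$o{\left(P \right)} = \frac{P}{2}$
$c = 50328$ ($c = \left(-180\right) \left(-280\right) - 72 = 50400 - 72 = 50328$)
$c + \left(-63\right) \left(-8\right) o{\left(-7 \right)} = 50328 + \left(-63\right) \left(-8\right) \frac{1}{2} \left(-7\right) = 50328 + 504 \left(- \frac{7}{2}\right) = 50328 - 1764 = 48564$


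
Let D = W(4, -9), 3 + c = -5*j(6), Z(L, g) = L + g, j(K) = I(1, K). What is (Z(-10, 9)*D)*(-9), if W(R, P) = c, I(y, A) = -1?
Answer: 18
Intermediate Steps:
j(K) = -1
c = 2 (c = -3 - 5*(-1) = -3 + 5 = 2)
W(R, P) = 2
D = 2
(Z(-10, 9)*D)*(-9) = ((-10 + 9)*2)*(-9) = -1*2*(-9) = -2*(-9) = 18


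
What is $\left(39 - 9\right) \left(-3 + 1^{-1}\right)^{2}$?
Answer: $120$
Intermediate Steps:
$\left(39 - 9\right) \left(-3 + 1^{-1}\right)^{2} = 30 \left(-3 + 1\right)^{2} = 30 \left(-2\right)^{2} = 30 \cdot 4 = 120$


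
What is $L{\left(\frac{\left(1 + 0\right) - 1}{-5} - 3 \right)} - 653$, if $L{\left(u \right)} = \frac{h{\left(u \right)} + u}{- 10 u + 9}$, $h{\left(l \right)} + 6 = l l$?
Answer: $-653$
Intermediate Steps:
$h{\left(l \right)} = -6 + l^{2}$ ($h{\left(l \right)} = -6 + l l = -6 + l^{2}$)
$L{\left(u \right)} = \frac{-6 + u + u^{2}}{9 - 10 u}$ ($L{\left(u \right)} = \frac{\left(-6 + u^{2}\right) + u}{- 10 u + 9} = \frac{-6 + u + u^{2}}{9 - 10 u}$)
$L{\left(\frac{\left(1 + 0\right) - 1}{-5} - 3 \right)} - 653 = \frac{6 - \left(\frac{\left(1 + 0\right) - 1}{-5} - 3\right) - \left(\frac{\left(1 + 0\right) - 1}{-5} - 3\right)^{2}}{-9 + 10 \left(\frac{\left(1 + 0\right) - 1}{-5} - 3\right)} - 653 = \frac{6 - \left(- \frac{1 - 1}{5} - 3\right) - \left(- \frac{1 - 1}{5} - 3\right)^{2}}{-9 + 10 \left(- \frac{1 - 1}{5} - 3\right)} - 653 = \frac{6 - \left(\left(- \frac{1}{5}\right) 0 - 3\right) - \left(\left(- \frac{1}{5}\right) 0 - 3\right)^{2}}{-9 + 10 \left(\left(- \frac{1}{5}\right) 0 - 3\right)} - 653 = \frac{6 - \left(0 - 3\right) - \left(0 - 3\right)^{2}}{-9 + 10 \left(0 - 3\right)} - 653 = \frac{6 - -3 - \left(-3\right)^{2}}{-9 + 10 \left(-3\right)} - 653 = \frac{6 + 3 - 9}{-9 - 30} - 653 = \frac{6 + 3 - 9}{-39} - 653 = \left(- \frac{1}{39}\right) 0 - 653 = 0 - 653 = -653$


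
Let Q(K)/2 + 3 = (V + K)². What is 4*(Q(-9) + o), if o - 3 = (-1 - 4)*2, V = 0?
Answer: 596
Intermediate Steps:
o = -7 (o = 3 + (-1 - 4)*2 = 3 - 5*2 = 3 - 10 = -7)
Q(K) = -6 + 2*K² (Q(K) = -6 + 2*(0 + K)² = -6 + 2*K²)
4*(Q(-9) + o) = 4*((-6 + 2*(-9)²) - 7) = 4*((-6 + 2*81) - 7) = 4*((-6 + 162) - 7) = 4*(156 - 7) = 4*149 = 596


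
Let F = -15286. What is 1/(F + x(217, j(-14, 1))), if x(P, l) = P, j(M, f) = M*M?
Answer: -1/15069 ≈ -6.6361e-5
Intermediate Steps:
j(M, f) = M²
1/(F + x(217, j(-14, 1))) = 1/(-15286 + 217) = 1/(-15069) = -1/15069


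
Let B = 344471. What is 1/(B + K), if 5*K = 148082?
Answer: 5/1870437 ≈ 2.6732e-6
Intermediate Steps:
K = 148082/5 (K = (⅕)*148082 = 148082/5 ≈ 29616.)
1/(B + K) = 1/(344471 + 148082/5) = 1/(1870437/5) = 5/1870437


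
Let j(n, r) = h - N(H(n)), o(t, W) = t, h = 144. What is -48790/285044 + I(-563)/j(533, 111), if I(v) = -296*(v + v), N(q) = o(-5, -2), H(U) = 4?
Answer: 47498377657/21235778 ≈ 2236.7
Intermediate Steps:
N(q) = -5
I(v) = -592*v
j(n, r) = 149 (j(n, r) = 144 - 1*(-5) = 144 + 5 = 149)
-48790/285044 + I(-563)/j(533, 111) = -48790/285044 - 592*(-563)/149 = -48790*1/285044 + 333296*(1/149) = -24395/142522 + 333296/149 = 47498377657/21235778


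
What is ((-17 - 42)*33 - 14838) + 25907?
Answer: 9122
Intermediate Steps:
((-17 - 42)*33 - 14838) + 25907 = (-59*33 - 14838) + 25907 = (-1947 - 14838) + 25907 = -16785 + 25907 = 9122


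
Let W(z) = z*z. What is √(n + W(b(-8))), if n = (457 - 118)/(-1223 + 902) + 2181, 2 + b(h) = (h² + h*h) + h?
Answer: 3*√20486006/107 ≈ 126.90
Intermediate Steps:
b(h) = -2 + h + 2*h² (b(h) = -2 + ((h² + h*h) + h) = -2 + ((h² + h²) + h) = -2 + (2*h² + h) = -2 + (h + 2*h²) = -2 + h + 2*h²)
W(z) = z²
n = 233254/107 (n = 339/(-321) + 2181 = 339*(-1/321) + 2181 = -113/107 + 2181 = 233254/107 ≈ 2179.9)
√(n + W(b(-8))) = √(233254/107 + (-2 - 8 + 2*(-8)²)²) = √(233254/107 + (-2 - 8 + 2*64)²) = √(233254/107 + (-2 - 8 + 128)²) = √(233254/107 + 118²) = √(233254/107 + 13924) = √(1723122/107) = 3*√20486006/107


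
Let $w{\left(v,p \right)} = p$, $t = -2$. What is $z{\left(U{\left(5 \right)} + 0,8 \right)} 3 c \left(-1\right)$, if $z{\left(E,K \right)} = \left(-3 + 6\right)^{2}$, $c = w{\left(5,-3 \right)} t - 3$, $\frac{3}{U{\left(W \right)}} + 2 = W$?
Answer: $-81$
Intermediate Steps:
$U{\left(W \right)} = \frac{3}{-2 + W}$
$c = 3$ ($c = \left(-3\right) \left(-2\right) - 3 = 6 - 3 = 3$)
$z{\left(E,K \right)} = 9$ ($z{\left(E,K \right)} = 3^{2} = 9$)
$z{\left(U{\left(5 \right)} + 0,8 \right)} 3 c \left(-1\right) = 9 \cdot 3 \cdot 3 \left(-1\right) = 9 \cdot 9 \left(-1\right) = 9 \left(-9\right) = -81$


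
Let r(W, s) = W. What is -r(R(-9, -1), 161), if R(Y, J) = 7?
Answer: -7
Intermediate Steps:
-r(R(-9, -1), 161) = -1*7 = -7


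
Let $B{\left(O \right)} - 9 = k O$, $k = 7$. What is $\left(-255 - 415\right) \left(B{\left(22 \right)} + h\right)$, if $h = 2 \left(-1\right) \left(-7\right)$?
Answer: $-118590$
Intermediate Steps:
$h = 14$ ($h = \left(-2\right) \left(-7\right) = 14$)
$B{\left(O \right)} = 9 + 7 O$
$\left(-255 - 415\right) \left(B{\left(22 \right)} + h\right) = \left(-255 - 415\right) \left(\left(9 + 7 \cdot 22\right) + 14\right) = - 670 \left(\left(9 + 154\right) + 14\right) = - 670 \left(163 + 14\right) = \left(-670\right) 177 = -118590$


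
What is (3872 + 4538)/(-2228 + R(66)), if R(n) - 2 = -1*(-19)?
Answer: -8410/2207 ≈ -3.8106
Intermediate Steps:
R(n) = 21 (R(n) = 2 - 1*(-19) = 2 + 19 = 21)
(3872 + 4538)/(-2228 + R(66)) = (3872 + 4538)/(-2228 + 21) = 8410/(-2207) = 8410*(-1/2207) = -8410/2207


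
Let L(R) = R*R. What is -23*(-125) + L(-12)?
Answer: 3019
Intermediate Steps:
L(R) = R²
-23*(-125) + L(-12) = -23*(-125) + (-12)² = 2875 + 144 = 3019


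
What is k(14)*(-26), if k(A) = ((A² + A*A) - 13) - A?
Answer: -9490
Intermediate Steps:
k(A) = -13 - A + 2*A² (k(A) = ((A² + A²) - 13) - A = (2*A² - 13) - A = (-13 + 2*A²) - A = -13 - A + 2*A²)
k(14)*(-26) = (-13 - 1*14 + 2*14²)*(-26) = (-13 - 14 + 2*196)*(-26) = (-13 - 14 + 392)*(-26) = 365*(-26) = -9490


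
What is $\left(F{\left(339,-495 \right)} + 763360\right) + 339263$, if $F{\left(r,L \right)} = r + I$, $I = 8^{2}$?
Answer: $1103026$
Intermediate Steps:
$I = 64$
$F{\left(r,L \right)} = 64 + r$ ($F{\left(r,L \right)} = r + 64 = 64 + r$)
$\left(F{\left(339,-495 \right)} + 763360\right) + 339263 = \left(\left(64 + 339\right) + 763360\right) + 339263 = \left(403 + 763360\right) + 339263 = 763763 + 339263 = 1103026$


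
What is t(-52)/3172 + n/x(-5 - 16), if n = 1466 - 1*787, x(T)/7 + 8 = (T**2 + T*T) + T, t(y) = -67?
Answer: 250533/2705716 ≈ 0.092594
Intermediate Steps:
x(T) = -56 + 7*T + 14*T**2 (x(T) = -56 + 7*((T**2 + T*T) + T) = -56 + 7*((T**2 + T**2) + T) = -56 + 7*(2*T**2 + T) = -56 + 7*(T + 2*T**2) = -56 + (7*T + 14*T**2) = -56 + 7*T + 14*T**2)
n = 679 (n = 1466 - 787 = 679)
t(-52)/3172 + n/x(-5 - 16) = -67/3172 + 679/(-56 + 7*(-5 - 16) + 14*(-5 - 16)**2) = -67*1/3172 + 679/(-56 + 7*(-21) + 14*(-21)**2) = -67/3172 + 679/(-56 - 147 + 14*441) = -67/3172 + 679/(-56 - 147 + 6174) = -67/3172 + 679/5971 = -67/3172 + 679*(1/5971) = -67/3172 + 97/853 = 250533/2705716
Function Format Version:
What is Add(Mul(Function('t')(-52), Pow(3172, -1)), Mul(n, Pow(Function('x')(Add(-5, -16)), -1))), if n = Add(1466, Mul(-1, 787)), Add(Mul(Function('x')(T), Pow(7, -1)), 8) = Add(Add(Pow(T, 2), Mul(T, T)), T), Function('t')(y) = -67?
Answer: Rational(250533, 2705716) ≈ 0.092594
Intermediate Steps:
Function('x')(T) = Add(-56, Mul(7, T), Mul(14, Pow(T, 2))) (Function('x')(T) = Add(-56, Mul(7, Add(Add(Pow(T, 2), Mul(T, T)), T))) = Add(-56, Mul(7, Add(Add(Pow(T, 2), Pow(T, 2)), T))) = Add(-56, Mul(7, Add(Mul(2, Pow(T, 2)), T))) = Add(-56, Mul(7, Add(T, Mul(2, Pow(T, 2))))) = Add(-56, Add(Mul(7, T), Mul(14, Pow(T, 2)))) = Add(-56, Mul(7, T), Mul(14, Pow(T, 2))))
n = 679 (n = Add(1466, -787) = 679)
Add(Mul(Function('t')(-52), Pow(3172, -1)), Mul(n, Pow(Function('x')(Add(-5, -16)), -1))) = Add(Mul(-67, Pow(3172, -1)), Mul(679, Pow(Add(-56, Mul(7, Add(-5, -16)), Mul(14, Pow(Add(-5, -16), 2))), -1))) = Add(Mul(-67, Rational(1, 3172)), Mul(679, Pow(Add(-56, Mul(7, -21), Mul(14, Pow(-21, 2))), -1))) = Add(Rational(-67, 3172), Mul(679, Pow(Add(-56, -147, Mul(14, 441)), -1))) = Add(Rational(-67, 3172), Mul(679, Pow(Add(-56, -147, 6174), -1))) = Add(Rational(-67, 3172), Mul(679, Pow(5971, -1))) = Add(Rational(-67, 3172), Mul(679, Rational(1, 5971))) = Add(Rational(-67, 3172), Rational(97, 853)) = Rational(250533, 2705716)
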